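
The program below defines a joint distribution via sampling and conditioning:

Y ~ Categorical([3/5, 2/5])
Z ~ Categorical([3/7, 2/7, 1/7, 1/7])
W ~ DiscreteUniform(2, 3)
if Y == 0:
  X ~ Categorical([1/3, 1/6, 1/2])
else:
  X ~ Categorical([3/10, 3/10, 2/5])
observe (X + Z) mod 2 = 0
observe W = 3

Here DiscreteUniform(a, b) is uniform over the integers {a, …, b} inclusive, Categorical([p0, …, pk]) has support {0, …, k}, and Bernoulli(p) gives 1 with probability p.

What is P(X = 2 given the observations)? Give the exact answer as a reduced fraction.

P(X = 2 | obs) = 92/189

Enumerate traces; 12 have nonzero weight after conditioning:
  (Y=0, Z=0, W=3, X=0) weight 3/70
  (Y=0, Z=0, W=3, X=2) weight 9/140
  (Y=0, Z=1, W=3, X=1) weight 1/70
  (Y=0, Z=2, W=3, X=0) weight 1/70
  (Y=0, Z=2, W=3, X=2) weight 3/140
  (Y=0, Z=3, W=3, X=1) weight 1/140
  (Y=1, Z=0, W=3, X=0) weight 9/350
  (Y=1, Z=0, W=3, X=2) weight 6/175
  … 4 more
Group by X:
  weight(X=0) = 16/175
  weight(X=1) = 33/700
  weight(X=2) = 23/175
Total weight = 16/175 + 33/700 + 23/175 = 27/100
P(X=0 | obs) = 16/175 / 27/100 = 64/189
P(X=1 | obs) = 33/700 / 27/100 = 11/63
P(X=2 | obs) = 23/175 / 27/100 = 92/189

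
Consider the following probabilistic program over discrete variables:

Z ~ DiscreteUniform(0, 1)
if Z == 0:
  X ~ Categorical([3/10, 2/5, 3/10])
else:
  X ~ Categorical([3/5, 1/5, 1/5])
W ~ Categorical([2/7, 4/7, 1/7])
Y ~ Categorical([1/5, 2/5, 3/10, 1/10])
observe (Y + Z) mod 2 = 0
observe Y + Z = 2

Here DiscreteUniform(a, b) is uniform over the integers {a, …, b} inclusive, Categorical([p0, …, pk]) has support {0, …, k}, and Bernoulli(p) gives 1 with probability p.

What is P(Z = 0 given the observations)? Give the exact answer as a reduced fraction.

P(Z = 0 | obs) = 3/7

Enumerate traces; 18 have nonzero weight after conditioning:
  (Z=0, X=0, W=0, Y=2) weight 9/700
  (Z=0, X=0, W=1, Y=2) weight 9/350
  (Z=0, X=0, W=2, Y=2) weight 9/1400
  (Z=0, X=1, W=0, Y=2) weight 3/175
  (Z=0, X=1, W=1, Y=2) weight 6/175
  (Z=0, X=1, W=2, Y=2) weight 3/350
  (Z=0, X=2, W=0, Y=2) weight 9/700
  (Z=0, X=2, W=1, Y=2) weight 9/350
  (Z=1, X=0, W=0, Y=1) weight 6/175
  … 9 more
Group by Z:
  weight(Z=0) = 3/20
  weight(Z=1) = 1/5
Total weight = 3/20 + 1/5 = 7/20
P(Z=0 | obs) = 3/20 / 7/20 = 3/7
P(Z=1 | obs) = 1/5 / 7/20 = 4/7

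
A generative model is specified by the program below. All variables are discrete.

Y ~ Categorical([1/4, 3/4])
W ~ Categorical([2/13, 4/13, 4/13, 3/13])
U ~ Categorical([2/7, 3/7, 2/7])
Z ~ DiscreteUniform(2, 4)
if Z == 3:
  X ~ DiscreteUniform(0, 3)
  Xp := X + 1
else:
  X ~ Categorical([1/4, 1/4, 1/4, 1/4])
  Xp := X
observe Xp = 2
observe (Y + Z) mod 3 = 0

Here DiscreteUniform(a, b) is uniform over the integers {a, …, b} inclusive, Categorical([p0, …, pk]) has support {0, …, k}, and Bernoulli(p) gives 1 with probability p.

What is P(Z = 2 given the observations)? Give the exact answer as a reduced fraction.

Enumerate traces; 24 have nonzero weight after conditioning:
  (Y=0, W=0, U=0, Z=3, X=1) weight 1/1092
  (Y=0, W=0, U=1, Z=3, X=1) weight 1/728
  (Y=0, W=0, U=2, Z=3, X=1) weight 1/1092
  (Y=0, W=1, U=0, Z=3, X=1) weight 1/546
  (Y=0, W=1, U=1, Z=3, X=1) weight 1/364
  (Y=0, W=1, U=2, Z=3, X=1) weight 1/546
  (Y=0, W=2, U=0, Z=3, X=1) weight 1/546
  (Y=0, W=2, U=1, Z=3, X=1) weight 1/364
  (Y=1, W=0, U=0, Z=2, X=2) weight 1/364
  … 15 more
Group by Z:
  weight(Z=2) = 1/16
  weight(Z=3) = 1/48
Total weight = 1/16 + 1/48 = 1/12
P(Z=2 | obs) = 1/16 / 1/12 = 3/4
P(Z=3 | obs) = 1/48 / 1/12 = 1/4

P(Z = 2 | obs) = 3/4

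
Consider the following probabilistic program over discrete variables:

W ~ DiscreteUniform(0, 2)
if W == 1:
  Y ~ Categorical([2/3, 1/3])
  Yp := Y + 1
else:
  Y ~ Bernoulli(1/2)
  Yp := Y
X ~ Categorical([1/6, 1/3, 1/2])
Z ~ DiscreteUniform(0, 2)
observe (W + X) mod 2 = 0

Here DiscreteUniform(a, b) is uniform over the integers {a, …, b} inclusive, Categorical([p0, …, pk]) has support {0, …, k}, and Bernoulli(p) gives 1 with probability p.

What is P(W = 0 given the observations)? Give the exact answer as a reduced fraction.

Enumerate traces; 30 have nonzero weight after conditioning:
  (W=0, Y=0, X=0, Z=0) weight 1/108
  (W=0, Y=0, X=0, Z=1) weight 1/108
  (W=0, Y=0, X=0, Z=2) weight 1/108
  (W=0, Y=0, X=2, Z=0) weight 1/36
  (W=0, Y=0, X=2, Z=1) weight 1/36
  (W=0, Y=0, X=2, Z=2) weight 1/36
  (W=0, Y=1, X=0, Z=0) weight 1/108
  (W=0, Y=1, X=0, Z=1) weight 1/108
  (W=1, Y=0, X=1, Z=0) weight 2/81
  (W=2, Y=0, X=0, Z=0) weight 1/108
  … 20 more
Group by W:
  weight(W=0) = 2/9
  weight(W=1) = 1/9
  weight(W=2) = 2/9
Total weight = 2/9 + 1/9 + 2/9 = 5/9
P(W=0 | obs) = 2/9 / 5/9 = 2/5
P(W=1 | obs) = 1/9 / 5/9 = 1/5
P(W=2 | obs) = 2/9 / 5/9 = 2/5

P(W = 0 | obs) = 2/5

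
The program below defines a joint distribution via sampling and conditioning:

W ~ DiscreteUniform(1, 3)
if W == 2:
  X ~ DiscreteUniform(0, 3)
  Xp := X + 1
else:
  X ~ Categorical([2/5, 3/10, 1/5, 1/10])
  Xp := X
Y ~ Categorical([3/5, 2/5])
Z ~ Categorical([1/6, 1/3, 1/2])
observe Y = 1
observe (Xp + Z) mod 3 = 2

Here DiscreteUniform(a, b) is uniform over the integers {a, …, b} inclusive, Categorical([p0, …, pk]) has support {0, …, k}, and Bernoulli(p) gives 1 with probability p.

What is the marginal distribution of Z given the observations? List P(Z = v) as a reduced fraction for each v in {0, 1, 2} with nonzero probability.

P(Z=0) = 13/132, P(Z=1) = 1/3, P(Z=2) = 25/44

Enumerate traces; 12 have nonzero weight after conditioning:
  (W=1, X=0, Y=1, Z=2) weight 2/75
  (W=1, X=1, Y=1, Z=1) weight 1/75
  (W=1, X=2, Y=1, Z=0) weight 1/225
  (W=1, X=3, Y=1, Z=2) weight 1/150
  (W=2, X=0, Y=1, Z=1) weight 1/90
  (W=2, X=1, Y=1, Z=0) weight 1/180
  (W=2, X=2, Y=1, Z=2) weight 1/60
  (W=2, X=3, Y=1, Z=1) weight 1/90
  … 4 more
Group by Z:
  weight(Z=0) = 13/900
  weight(Z=1) = 11/225
  weight(Z=2) = 1/12
Total weight = 13/900 + 11/225 + 1/12 = 11/75
P(Z=0 | obs) = 13/900 / 11/75 = 13/132
P(Z=1 | obs) = 11/225 / 11/75 = 1/3
P(Z=2 | obs) = 1/12 / 11/75 = 25/44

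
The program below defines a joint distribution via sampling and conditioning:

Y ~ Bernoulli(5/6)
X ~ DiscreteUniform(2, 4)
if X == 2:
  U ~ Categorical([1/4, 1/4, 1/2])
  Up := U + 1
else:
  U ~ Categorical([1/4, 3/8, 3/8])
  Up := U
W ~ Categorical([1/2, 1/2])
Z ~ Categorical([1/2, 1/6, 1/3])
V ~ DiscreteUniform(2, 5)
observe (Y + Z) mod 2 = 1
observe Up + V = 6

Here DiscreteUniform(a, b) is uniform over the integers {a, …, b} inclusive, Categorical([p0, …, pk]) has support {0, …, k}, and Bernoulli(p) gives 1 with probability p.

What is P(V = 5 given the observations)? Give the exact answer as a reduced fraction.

Enumerate traces; 42 have nonzero weight after conditioning:
  (Y=0, X=2, U=0, W=0, Z=1, V=5) weight 1/3456
  (Y=0, X=2, U=0, W=1, Z=1, V=5) weight 1/3456
  (Y=0, X=2, U=1, W=0, Z=1, V=4) weight 1/3456
  (Y=0, X=2, U=1, W=1, Z=1, V=4) weight 1/3456
  (Y=0, X=2, U=2, W=0, Z=1, V=3) weight 1/1728
  (Y=0, X=2, U=2, W=1, Z=1, V=3) weight 1/1728
  (Y=0, X=3, U=1, W=0, Z=1, V=5) weight 1/2304
  (Y=0, X=3, U=1, W=1, Z=1, V=5) weight 1/2304
  … 34 more
Group by V:
  weight(V=3) = 13/432
  weight(V=4) = 13/216
  weight(V=5) = 13/216
Total weight = 13/432 + 13/216 + 13/216 = 65/432
P(V=3 | obs) = 13/432 / 65/432 = 1/5
P(V=4 | obs) = 13/216 / 65/432 = 2/5
P(V=5 | obs) = 13/216 / 65/432 = 2/5

P(V = 5 | obs) = 2/5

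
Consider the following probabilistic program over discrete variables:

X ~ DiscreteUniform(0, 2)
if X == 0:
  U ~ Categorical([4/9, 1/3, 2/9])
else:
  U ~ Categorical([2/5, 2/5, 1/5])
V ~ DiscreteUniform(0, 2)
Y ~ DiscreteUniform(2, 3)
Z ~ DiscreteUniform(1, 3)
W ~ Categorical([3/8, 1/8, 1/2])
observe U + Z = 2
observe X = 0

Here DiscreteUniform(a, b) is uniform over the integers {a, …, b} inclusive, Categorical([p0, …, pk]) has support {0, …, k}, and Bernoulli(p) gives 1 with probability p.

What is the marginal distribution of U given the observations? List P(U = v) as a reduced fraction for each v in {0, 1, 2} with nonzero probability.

P(U=0) = 4/7, P(U=1) = 3/7

Enumerate traces; 36 have nonzero weight after conditioning:
  (X=0, U=0, V=0, Y=2, Z=2, W=0) weight 1/324
  (X=0, U=0, V=0, Y=2, Z=2, W=1) weight 1/972
  (X=0, U=0, V=0, Y=2, Z=2, W=2) weight 1/243
  (X=0, U=0, V=0, Y=3, Z=2, W=0) weight 1/324
  (X=0, U=0, V=0, Y=3, Z=2, W=1) weight 1/972
  (X=0, U=0, V=0, Y=3, Z=2, W=2) weight 1/243
  (X=0, U=0, V=1, Y=2, Z=2, W=0) weight 1/324
  (X=0, U=0, V=1, Y=2, Z=2, W=1) weight 1/972
  (X=0, U=1, V=0, Y=2, Z=1, W=0) weight 1/432
  … 27 more
Group by U:
  weight(U=0) = 4/81
  weight(U=1) = 1/27
Total weight = 4/81 + 1/27 = 7/81
P(U=0 | obs) = 4/81 / 7/81 = 4/7
P(U=1 | obs) = 1/27 / 7/81 = 3/7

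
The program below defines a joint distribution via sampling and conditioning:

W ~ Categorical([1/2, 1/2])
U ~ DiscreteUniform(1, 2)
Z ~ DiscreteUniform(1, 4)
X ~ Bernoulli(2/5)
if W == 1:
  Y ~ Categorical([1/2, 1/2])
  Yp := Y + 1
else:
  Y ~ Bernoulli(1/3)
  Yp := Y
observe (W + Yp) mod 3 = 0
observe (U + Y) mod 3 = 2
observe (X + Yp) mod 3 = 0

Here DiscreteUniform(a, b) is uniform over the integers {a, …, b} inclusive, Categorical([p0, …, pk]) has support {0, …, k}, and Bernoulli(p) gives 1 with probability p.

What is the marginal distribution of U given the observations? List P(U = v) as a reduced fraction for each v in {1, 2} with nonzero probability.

Enumerate traces; 8 have nonzero weight after conditioning:
  (W=0, U=2, Z=1, X=0, Y=0) weight 1/40
  (W=0, U=2, Z=2, X=0, Y=0) weight 1/40
  (W=0, U=2, Z=3, X=0, Y=0) weight 1/40
  (W=0, U=2, Z=4, X=0, Y=0) weight 1/40
  (W=1, U=1, Z=1, X=1, Y=1) weight 1/80
  (W=1, U=1, Z=2, X=1, Y=1) weight 1/80
  (W=1, U=1, Z=3, X=1, Y=1) weight 1/80
  (W=1, U=1, Z=4, X=1, Y=1) weight 1/80
Group by U:
  weight(U=1) = 1/20
  weight(U=2) = 1/10
Total weight = 1/20 + 1/10 = 3/20
P(U=1 | obs) = 1/20 / 3/20 = 1/3
P(U=2 | obs) = 1/10 / 3/20 = 2/3

P(U=1) = 1/3, P(U=2) = 2/3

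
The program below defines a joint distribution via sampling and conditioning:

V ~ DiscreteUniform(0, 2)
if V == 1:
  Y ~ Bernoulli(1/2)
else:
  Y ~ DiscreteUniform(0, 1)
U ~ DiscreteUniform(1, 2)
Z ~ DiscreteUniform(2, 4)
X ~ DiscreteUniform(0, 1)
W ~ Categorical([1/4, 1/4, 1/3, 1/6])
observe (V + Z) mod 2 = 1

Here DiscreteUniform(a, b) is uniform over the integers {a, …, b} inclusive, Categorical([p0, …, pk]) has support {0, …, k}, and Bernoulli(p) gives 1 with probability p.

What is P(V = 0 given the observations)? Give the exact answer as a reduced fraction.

Enumerate traces; 128 have nonzero weight after conditioning:
  (V=0, Y=0, U=1, Z=3, X=0, W=0) weight 1/288
  (V=0, Y=0, U=1, Z=3, X=0, W=1) weight 1/288
  (V=0, Y=0, U=1, Z=3, X=0, W=2) weight 1/216
  (V=0, Y=0, U=1, Z=3, X=0, W=3) weight 1/432
  (V=0, Y=0, U=1, Z=3, X=1, W=0) weight 1/288
  (V=0, Y=0, U=1, Z=3, X=1, W=1) weight 1/288
  (V=0, Y=0, U=1, Z=3, X=1, W=2) weight 1/216
  (V=0, Y=0, U=1, Z=3, X=1, W=3) weight 1/432
  (V=1, Y=0, U=1, Z=2, X=0, W=0) weight 1/288
  (V=2, Y=0, U=1, Z=3, X=0, W=0) weight 1/288
  … 118 more
Group by V:
  weight(V=0) = 1/9
  weight(V=1) = 2/9
  weight(V=2) = 1/9
Total weight = 1/9 + 2/9 + 1/9 = 4/9
P(V=0 | obs) = 1/9 / 4/9 = 1/4
P(V=1 | obs) = 2/9 / 4/9 = 1/2
P(V=2 | obs) = 1/9 / 4/9 = 1/4

P(V = 0 | obs) = 1/4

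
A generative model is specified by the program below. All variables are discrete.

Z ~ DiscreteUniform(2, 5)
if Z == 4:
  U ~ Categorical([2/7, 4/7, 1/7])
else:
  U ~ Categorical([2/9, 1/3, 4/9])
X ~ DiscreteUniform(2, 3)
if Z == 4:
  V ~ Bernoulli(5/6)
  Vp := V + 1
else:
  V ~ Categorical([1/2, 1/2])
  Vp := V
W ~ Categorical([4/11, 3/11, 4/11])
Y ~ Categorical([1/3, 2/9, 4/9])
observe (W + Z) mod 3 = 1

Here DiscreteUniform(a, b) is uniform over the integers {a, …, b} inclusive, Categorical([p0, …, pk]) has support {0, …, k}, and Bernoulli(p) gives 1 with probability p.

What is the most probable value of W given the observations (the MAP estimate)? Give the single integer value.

argmax_v P(W = v | obs) = 2

Enumerate traces; 144 have nonzero weight after conditioning:
  (Z=2, U=0, X=2, V=0, W=2, Y=0) weight 1/594
  (Z=2, U=0, X=2, V=0, W=2, Y=1) weight 1/891
  (Z=2, U=0, X=2, V=0, W=2, Y=2) weight 2/891
  (Z=2, U=0, X=2, V=1, W=2, Y=0) weight 1/594
  (Z=2, U=0, X=2, V=1, W=2, Y=1) weight 1/891
  (Z=2, U=0, X=2, V=1, W=2, Y=2) weight 2/891
  (Z=2, U=0, X=3, V=0, W=2, Y=0) weight 1/594
  (Z=2, U=0, X=3, V=0, W=2, Y=1) weight 1/891
  (Z=3, U=0, X=2, V=0, W=1, Y=0) weight 1/792
  (Z=4, U=0, X=2, V=0, W=0, Y=0) weight 1/1386
  … 134 more
Group by W:
  weight(W=0) = 1/11
  weight(W=1) = 3/44
  weight(W=2) = 2/11
Total weight = 1/11 + 3/44 + 2/11 = 15/44
P(W=0 | obs) = 1/11 / 15/44 = 4/15
P(W=1 | obs) = 3/44 / 15/44 = 1/5
P(W=2 | obs) = 2/11 / 15/44 = 8/15
argmax = 2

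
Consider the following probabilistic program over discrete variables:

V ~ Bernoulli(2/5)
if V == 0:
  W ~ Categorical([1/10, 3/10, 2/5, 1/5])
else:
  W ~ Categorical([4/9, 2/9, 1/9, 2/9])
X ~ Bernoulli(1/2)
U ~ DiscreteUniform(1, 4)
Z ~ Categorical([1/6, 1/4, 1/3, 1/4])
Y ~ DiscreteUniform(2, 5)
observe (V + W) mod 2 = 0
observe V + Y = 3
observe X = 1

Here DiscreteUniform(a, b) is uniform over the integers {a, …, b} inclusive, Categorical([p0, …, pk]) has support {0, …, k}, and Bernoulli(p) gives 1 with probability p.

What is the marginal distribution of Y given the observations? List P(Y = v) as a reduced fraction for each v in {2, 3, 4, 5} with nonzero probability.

Enumerate traces; 64 have nonzero weight after conditioning:
  (V=0, W=0, X=1, U=1, Z=0, Y=3) weight 1/3200
  (V=0, W=0, X=1, U=1, Z=1, Y=3) weight 3/6400
  (V=0, W=0, X=1, U=1, Z=2, Y=3) weight 1/1600
  (V=0, W=0, X=1, U=1, Z=3, Y=3) weight 3/6400
  (V=0, W=0, X=1, U=2, Z=0, Y=3) weight 1/3200
  (V=0, W=0, X=1, U=2, Z=1, Y=3) weight 3/6400
  (V=0, W=0, X=1, U=2, Z=2, Y=3) weight 1/1600
  (V=0, W=0, X=1, U=2, Z=3, Y=3) weight 3/6400
  (V=1, W=1, X=1, U=1, Z=0, Y=2) weight 1/2160
  … 55 more
Group by Y:
  weight(Y=2) = 1/45
  weight(Y=3) = 3/80
Total weight = 1/45 + 3/80 = 43/720
P(Y=2 | obs) = 1/45 / 43/720 = 16/43
P(Y=3 | obs) = 3/80 / 43/720 = 27/43

P(Y=2) = 16/43, P(Y=3) = 27/43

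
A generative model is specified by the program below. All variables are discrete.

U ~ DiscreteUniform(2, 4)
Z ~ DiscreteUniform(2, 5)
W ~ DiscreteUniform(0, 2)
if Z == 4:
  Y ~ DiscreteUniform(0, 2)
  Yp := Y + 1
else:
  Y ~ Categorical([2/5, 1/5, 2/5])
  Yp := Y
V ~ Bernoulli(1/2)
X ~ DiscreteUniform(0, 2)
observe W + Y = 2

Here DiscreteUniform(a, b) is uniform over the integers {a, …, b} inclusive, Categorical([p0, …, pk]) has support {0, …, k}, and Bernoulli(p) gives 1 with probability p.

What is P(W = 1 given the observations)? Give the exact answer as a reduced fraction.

Enumerate traces; 216 have nonzero weight after conditioning:
  (U=2, Z=2, W=0, Y=2, V=0, X=0) weight 1/540
  (U=2, Z=2, W=0, Y=2, V=0, X=1) weight 1/540
  (U=2, Z=2, W=0, Y=2, V=0, X=2) weight 1/540
  (U=2, Z=2, W=0, Y=2, V=1, X=0) weight 1/540
  (U=2, Z=2, W=0, Y=2, V=1, X=1) weight 1/540
  (U=2, Z=2, W=0, Y=2, V=1, X=2) weight 1/540
  (U=2, Z=2, W=1, Y=1, V=0, X=0) weight 1/1080
  (U=2, Z=2, W=1, Y=1, V=0, X=1) weight 1/1080
  (U=2, Z=2, W=2, Y=0, V=0, X=0) weight 1/540
  … 207 more
Group by W:
  weight(W=0) = 23/180
  weight(W=1) = 7/90
  weight(W=2) = 23/180
Total weight = 23/180 + 7/90 + 23/180 = 1/3
P(W=0 | obs) = 23/180 / 1/3 = 23/60
P(W=1 | obs) = 7/90 / 1/3 = 7/30
P(W=2 | obs) = 23/180 / 1/3 = 23/60

P(W = 1 | obs) = 7/30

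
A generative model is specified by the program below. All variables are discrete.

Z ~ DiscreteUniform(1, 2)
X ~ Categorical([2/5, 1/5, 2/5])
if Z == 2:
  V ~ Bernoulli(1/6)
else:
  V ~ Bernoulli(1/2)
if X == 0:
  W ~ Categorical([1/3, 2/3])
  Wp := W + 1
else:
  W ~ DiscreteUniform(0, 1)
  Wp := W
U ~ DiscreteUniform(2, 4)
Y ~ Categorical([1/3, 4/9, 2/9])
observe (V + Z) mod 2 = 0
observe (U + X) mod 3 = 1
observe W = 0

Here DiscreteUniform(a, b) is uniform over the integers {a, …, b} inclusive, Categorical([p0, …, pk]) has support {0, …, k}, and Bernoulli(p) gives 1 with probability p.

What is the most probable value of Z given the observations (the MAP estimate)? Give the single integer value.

argmax_v P(Z = v | obs) = 2

Enumerate traces; 18 have nonzero weight after conditioning:
  (Z=1, X=0, V=1, W=0, U=4, Y=0) weight 1/270
  (Z=1, X=0, V=1, W=0, U=4, Y=1) weight 2/405
  (Z=1, X=0, V=1, W=0, U=4, Y=2) weight 1/405
  (Z=1, X=1, V=1, W=0, U=3, Y=0) weight 1/360
  (Z=1, X=1, V=1, W=0, U=3, Y=1) weight 1/270
  (Z=1, X=1, V=1, W=0, U=3, Y=2) weight 1/540
  (Z=1, X=2, V=1, W=0, U=2, Y=0) weight 1/180
  (Z=1, X=2, V=1, W=0, U=2, Y=1) weight 1/135
  (Z=2, X=0, V=0, W=0, U=4, Y=0) weight 1/162
  … 9 more
Group by Z:
  weight(Z=1) = 13/360
  weight(Z=2) = 13/216
Total weight = 13/360 + 13/216 = 13/135
P(Z=1 | obs) = 13/360 / 13/135 = 3/8
P(Z=2 | obs) = 13/216 / 13/135 = 5/8
argmax = 2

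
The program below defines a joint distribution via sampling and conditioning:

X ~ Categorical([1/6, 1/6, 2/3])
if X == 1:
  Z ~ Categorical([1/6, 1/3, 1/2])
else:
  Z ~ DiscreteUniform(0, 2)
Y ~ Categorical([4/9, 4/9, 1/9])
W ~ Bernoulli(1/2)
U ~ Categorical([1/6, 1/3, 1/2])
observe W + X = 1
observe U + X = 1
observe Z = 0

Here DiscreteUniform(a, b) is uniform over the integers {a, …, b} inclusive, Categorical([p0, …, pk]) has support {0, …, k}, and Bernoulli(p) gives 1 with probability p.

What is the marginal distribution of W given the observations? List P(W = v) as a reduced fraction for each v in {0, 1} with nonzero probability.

Enumerate traces; 6 have nonzero weight after conditioning:
  (X=0, Z=0, Y=0, W=1, U=1) weight 1/243
  (X=0, Z=0, Y=1, W=1, U=1) weight 1/243
  (X=0, Z=0, Y=2, W=1, U=1) weight 1/972
  (X=1, Z=0, Y=0, W=0, U=0) weight 1/972
  (X=1, Z=0, Y=1, W=0, U=0) weight 1/972
  (X=1, Z=0, Y=2, W=0, U=0) weight 1/3888
Group by W:
  weight(W=0) = 1/432
  weight(W=1) = 1/108
Total weight = 1/432 + 1/108 = 5/432
P(W=0 | obs) = 1/432 / 5/432 = 1/5
P(W=1 | obs) = 1/108 / 5/432 = 4/5

P(W=0) = 1/5, P(W=1) = 4/5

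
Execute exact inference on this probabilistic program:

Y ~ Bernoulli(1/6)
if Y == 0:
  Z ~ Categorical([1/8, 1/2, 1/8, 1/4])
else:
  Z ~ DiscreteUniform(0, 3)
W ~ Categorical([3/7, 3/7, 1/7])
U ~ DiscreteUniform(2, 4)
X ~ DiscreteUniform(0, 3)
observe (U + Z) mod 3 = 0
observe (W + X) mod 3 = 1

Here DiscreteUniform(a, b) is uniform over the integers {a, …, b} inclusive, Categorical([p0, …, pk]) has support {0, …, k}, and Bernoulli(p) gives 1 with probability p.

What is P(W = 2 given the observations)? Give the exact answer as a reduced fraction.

P(W = 2 | obs) = 1/10

Enumerate traces; 32 have nonzero weight after conditioning:
  (Y=0, Z=0, W=0, U=3, X=1) weight 5/1344
  (Y=0, Z=0, W=1, U=3, X=0) weight 5/1344
  (Y=0, Z=0, W=1, U=3, X=3) weight 5/1344
  (Y=0, Z=0, W=2, U=3, X=2) weight 5/4032
  (Y=0, Z=1, W=0, U=2, X=1) weight 5/336
  (Y=0, Z=1, W=1, U=2, X=0) weight 5/336
  (Y=0, Z=1, W=1, U=2, X=3) weight 5/336
  (Y=0, Z=1, W=2, U=2, X=2) weight 5/1008
  … 24 more
Group by W:
  weight(W=0) = 1/28
  weight(W=1) = 1/14
  weight(W=2) = 1/84
Total weight = 1/28 + 1/14 + 1/84 = 5/42
P(W=0 | obs) = 1/28 / 5/42 = 3/10
P(W=1 | obs) = 1/14 / 5/42 = 3/5
P(W=2 | obs) = 1/84 / 5/42 = 1/10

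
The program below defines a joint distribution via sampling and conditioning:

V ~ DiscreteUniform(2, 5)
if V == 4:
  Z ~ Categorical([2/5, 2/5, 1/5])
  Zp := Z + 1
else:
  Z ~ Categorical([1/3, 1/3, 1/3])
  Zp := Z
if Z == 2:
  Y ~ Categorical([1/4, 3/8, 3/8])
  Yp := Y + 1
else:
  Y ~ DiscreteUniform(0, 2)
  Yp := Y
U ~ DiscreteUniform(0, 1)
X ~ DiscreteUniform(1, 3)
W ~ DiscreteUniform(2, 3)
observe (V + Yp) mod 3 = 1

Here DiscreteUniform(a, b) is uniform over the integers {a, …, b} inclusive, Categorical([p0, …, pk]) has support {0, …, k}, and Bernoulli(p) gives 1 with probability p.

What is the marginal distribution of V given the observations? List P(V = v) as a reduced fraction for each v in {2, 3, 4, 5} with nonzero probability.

P(V=2) = 125/483, P(V=3) = 110/483, P(V=4) = 41/161, P(V=5) = 125/483

Enumerate traces; 144 have nonzero weight after conditioning:
  (V=2, Z=0, Y=2, U=0, X=1, W=2) weight 1/432
  (V=2, Z=0, Y=2, U=0, X=1, W=3) weight 1/432
  (V=2, Z=0, Y=2, U=0, X=2, W=2) weight 1/432
  (V=2, Z=0, Y=2, U=0, X=2, W=3) weight 1/432
  (V=2, Z=0, Y=2, U=0, X=3, W=2) weight 1/432
  (V=2, Z=0, Y=2, U=0, X=3, W=3) weight 1/432
  (V=2, Z=0, Y=2, U=1, X=1, W=2) weight 1/432
  (V=2, Z=0, Y=2, U=1, X=1, W=3) weight 1/432
  (V=3, Z=0, Y=1, U=0, X=1, W=2) weight 1/432
  (V=4, Z=0, Y=0, U=0, X=1, W=2) weight 1/360
  … 134 more
Group by V:
  weight(V=2) = 25/288
  weight(V=3) = 11/144
  weight(V=4) = 41/480
  weight(V=5) = 25/288
Total weight = 25/288 + 11/144 + 41/480 + 25/288 = 161/480
P(V=2 | obs) = 25/288 / 161/480 = 125/483
P(V=3 | obs) = 11/144 / 161/480 = 110/483
P(V=4 | obs) = 41/480 / 161/480 = 41/161
P(V=5 | obs) = 25/288 / 161/480 = 125/483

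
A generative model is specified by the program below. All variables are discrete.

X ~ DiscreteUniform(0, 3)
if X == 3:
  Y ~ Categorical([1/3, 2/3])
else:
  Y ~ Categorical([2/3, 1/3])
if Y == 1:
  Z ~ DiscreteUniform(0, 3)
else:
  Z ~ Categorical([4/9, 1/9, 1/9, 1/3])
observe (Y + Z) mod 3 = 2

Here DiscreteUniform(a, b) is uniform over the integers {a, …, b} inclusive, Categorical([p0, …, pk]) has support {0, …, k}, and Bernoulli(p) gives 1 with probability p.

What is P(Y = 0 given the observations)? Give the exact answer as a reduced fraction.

Enumerate traces; 8 have nonzero weight after conditioning:
  (X=0, Y=0, Z=2) weight 1/54
  (X=0, Y=1, Z=1) weight 1/48
  (X=1, Y=0, Z=2) weight 1/54
  (X=1, Y=1, Z=1) weight 1/48
  (X=2, Y=0, Z=2) weight 1/54
  (X=2, Y=1, Z=1) weight 1/48
  (X=3, Y=0, Z=2) weight 1/108
  (X=3, Y=1, Z=1) weight 1/24
Group by Y:
  weight(Y=0) = 7/108
  weight(Y=1) = 5/48
Total weight = 7/108 + 5/48 = 73/432
P(Y=0 | obs) = 7/108 / 73/432 = 28/73
P(Y=1 | obs) = 5/48 / 73/432 = 45/73

P(Y = 0 | obs) = 28/73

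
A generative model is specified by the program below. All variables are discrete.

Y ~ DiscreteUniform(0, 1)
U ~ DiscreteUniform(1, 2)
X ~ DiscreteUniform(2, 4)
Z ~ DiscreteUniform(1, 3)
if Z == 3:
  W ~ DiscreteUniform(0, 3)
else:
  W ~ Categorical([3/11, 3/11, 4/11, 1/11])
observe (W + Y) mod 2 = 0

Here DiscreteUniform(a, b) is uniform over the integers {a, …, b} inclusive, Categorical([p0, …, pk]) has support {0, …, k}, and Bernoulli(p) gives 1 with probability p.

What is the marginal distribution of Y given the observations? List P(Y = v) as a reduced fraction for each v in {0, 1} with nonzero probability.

P(Y=0) = 13/22, P(Y=1) = 9/22

Enumerate traces; 72 have nonzero weight after conditioning:
  (Y=0, U=1, X=2, Z=1, W=0) weight 1/132
  (Y=0, U=1, X=2, Z=1, W=2) weight 1/99
  (Y=0, U=1, X=2, Z=2, W=0) weight 1/132
  (Y=0, U=1, X=2, Z=2, W=2) weight 1/99
  (Y=0, U=1, X=2, Z=3, W=0) weight 1/144
  (Y=0, U=1, X=2, Z=3, W=2) weight 1/144
  (Y=0, U=1, X=3, Z=1, W=0) weight 1/132
  (Y=0, U=1, X=3, Z=1, W=2) weight 1/99
  (Y=1, U=1, X=2, Z=1, W=1) weight 1/132
  … 63 more
Group by Y:
  weight(Y=0) = 13/44
  weight(Y=1) = 9/44
Total weight = 13/44 + 9/44 = 1/2
P(Y=0 | obs) = 13/44 / 1/2 = 13/22
P(Y=1 | obs) = 9/44 / 1/2 = 9/22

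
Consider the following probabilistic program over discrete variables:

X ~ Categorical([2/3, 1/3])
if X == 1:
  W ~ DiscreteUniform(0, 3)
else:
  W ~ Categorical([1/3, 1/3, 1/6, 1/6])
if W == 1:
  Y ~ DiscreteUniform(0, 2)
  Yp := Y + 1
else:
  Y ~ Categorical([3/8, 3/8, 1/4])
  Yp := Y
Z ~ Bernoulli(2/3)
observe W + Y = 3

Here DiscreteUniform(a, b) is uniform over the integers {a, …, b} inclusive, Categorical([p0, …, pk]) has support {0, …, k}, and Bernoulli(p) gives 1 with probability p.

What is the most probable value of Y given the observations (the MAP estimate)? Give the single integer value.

argmax_v P(Y = v | obs) = 2

Enumerate traces; 12 have nonzero weight after conditioning:
  (X=0, W=1, Y=2, Z=0) weight 2/81
  (X=0, W=1, Y=2, Z=1) weight 4/81
  (X=0, W=2, Y=1, Z=0) weight 1/72
  (X=0, W=2, Y=1, Z=1) weight 1/36
  (X=0, W=3, Y=0, Z=0) weight 1/72
  (X=0, W=3, Y=0, Z=1) weight 1/36
  (X=1, W=1, Y=2, Z=0) weight 1/108
  (X=1, W=1, Y=2, Z=1) weight 1/54
  … 4 more
Group by Y:
  weight(Y=0) = 7/96
  weight(Y=1) = 7/96
  weight(Y=2) = 11/108
Total weight = 7/96 + 7/96 + 11/108 = 107/432
P(Y=0 | obs) = 7/96 / 107/432 = 63/214
P(Y=1 | obs) = 7/96 / 107/432 = 63/214
P(Y=2 | obs) = 11/108 / 107/432 = 44/107
argmax = 2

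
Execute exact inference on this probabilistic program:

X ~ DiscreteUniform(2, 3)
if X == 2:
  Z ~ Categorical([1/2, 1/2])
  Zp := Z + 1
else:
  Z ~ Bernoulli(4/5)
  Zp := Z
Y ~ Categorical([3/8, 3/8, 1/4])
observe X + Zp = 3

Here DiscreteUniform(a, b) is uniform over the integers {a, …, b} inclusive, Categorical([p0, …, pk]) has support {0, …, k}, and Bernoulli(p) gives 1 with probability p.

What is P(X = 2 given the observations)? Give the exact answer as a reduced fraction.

P(X = 2 | obs) = 5/7

Enumerate traces; 6 have nonzero weight after conditioning:
  (X=2, Z=0, Y=0) weight 3/32
  (X=2, Z=0, Y=1) weight 3/32
  (X=2, Z=0, Y=2) weight 1/16
  (X=3, Z=0, Y=0) weight 3/80
  (X=3, Z=0, Y=1) weight 3/80
  (X=3, Z=0, Y=2) weight 1/40
Group by X:
  weight(X=2) = 1/4
  weight(X=3) = 1/10
Total weight = 1/4 + 1/10 = 7/20
P(X=2 | obs) = 1/4 / 7/20 = 5/7
P(X=3 | obs) = 1/10 / 7/20 = 2/7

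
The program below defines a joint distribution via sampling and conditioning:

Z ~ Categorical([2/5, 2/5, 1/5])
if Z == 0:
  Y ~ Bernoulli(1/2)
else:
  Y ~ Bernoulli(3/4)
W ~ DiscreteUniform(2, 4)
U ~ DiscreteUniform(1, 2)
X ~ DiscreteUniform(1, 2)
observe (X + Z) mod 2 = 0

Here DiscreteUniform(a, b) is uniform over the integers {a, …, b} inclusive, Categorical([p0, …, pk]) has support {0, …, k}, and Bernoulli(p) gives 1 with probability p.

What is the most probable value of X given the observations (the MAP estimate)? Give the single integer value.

argmax_v P(X = v | obs) = 2

Enumerate traces; 36 have nonzero weight after conditioning:
  (Z=0, Y=0, W=2, U=1, X=2) weight 1/60
  (Z=0, Y=0, W=2, U=2, X=2) weight 1/60
  (Z=0, Y=0, W=3, U=1, X=2) weight 1/60
  (Z=0, Y=0, W=3, U=2, X=2) weight 1/60
  (Z=0, Y=0, W=4, U=1, X=2) weight 1/60
  (Z=0, Y=0, W=4, U=2, X=2) weight 1/60
  (Z=0, Y=1, W=2, U=1, X=2) weight 1/60
  (Z=0, Y=1, W=2, U=2, X=2) weight 1/60
  (Z=1, Y=0, W=2, U=1, X=1) weight 1/120
  … 27 more
Group by X:
  weight(X=1) = 1/5
  weight(X=2) = 3/10
Total weight = 1/5 + 3/10 = 1/2
P(X=1 | obs) = 1/5 / 1/2 = 2/5
P(X=2 | obs) = 3/10 / 1/2 = 3/5
argmax = 2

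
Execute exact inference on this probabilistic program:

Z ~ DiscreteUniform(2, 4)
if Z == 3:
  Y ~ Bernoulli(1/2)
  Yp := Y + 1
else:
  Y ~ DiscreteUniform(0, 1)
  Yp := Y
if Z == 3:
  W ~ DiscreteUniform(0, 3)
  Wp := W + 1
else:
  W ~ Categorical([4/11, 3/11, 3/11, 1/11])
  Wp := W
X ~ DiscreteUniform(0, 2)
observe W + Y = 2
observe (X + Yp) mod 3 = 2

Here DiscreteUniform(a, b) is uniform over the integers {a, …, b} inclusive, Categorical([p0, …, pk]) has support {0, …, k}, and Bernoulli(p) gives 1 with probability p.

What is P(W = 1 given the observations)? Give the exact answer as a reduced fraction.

P(W = 1 | obs) = 1/2

Enumerate traces; 6 have nonzero weight after conditioning:
  (Z=2, Y=0, W=2, X=2) weight 1/66
  (Z=2, Y=1, W=1, X=1) weight 1/66
  (Z=3, Y=0, W=2, X=1) weight 1/72
  (Z=3, Y=1, W=1, X=0) weight 1/72
  (Z=4, Y=0, W=2, X=2) weight 1/66
  (Z=4, Y=1, W=1, X=1) weight 1/66
Group by W:
  weight(W=1) = 35/792
  weight(W=2) = 35/792
Total weight = 35/792 + 35/792 = 35/396
P(W=1 | obs) = 35/792 / 35/396 = 1/2
P(W=2 | obs) = 35/792 / 35/396 = 1/2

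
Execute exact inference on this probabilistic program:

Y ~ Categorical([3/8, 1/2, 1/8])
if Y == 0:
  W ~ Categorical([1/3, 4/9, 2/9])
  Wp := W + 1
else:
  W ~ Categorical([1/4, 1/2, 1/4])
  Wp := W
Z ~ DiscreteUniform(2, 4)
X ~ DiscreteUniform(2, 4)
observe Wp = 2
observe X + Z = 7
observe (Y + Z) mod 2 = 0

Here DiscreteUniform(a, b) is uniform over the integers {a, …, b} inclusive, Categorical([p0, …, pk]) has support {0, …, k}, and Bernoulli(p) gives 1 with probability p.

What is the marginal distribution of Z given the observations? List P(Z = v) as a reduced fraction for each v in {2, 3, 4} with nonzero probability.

Enumerate traces; 3 have nonzero weight after conditioning:
  (Y=0, W=1, Z=4, X=3) weight 1/54
  (Y=1, W=2, Z=3, X=4) weight 1/72
  (Y=2, W=2, Z=4, X=3) weight 1/288
Group by Z:
  weight(Z=3) = 1/72
  weight(Z=4) = 19/864
Total weight = 1/72 + 19/864 = 31/864
P(Z=3 | obs) = 1/72 / 31/864 = 12/31
P(Z=4 | obs) = 19/864 / 31/864 = 19/31

P(Z=3) = 12/31, P(Z=4) = 19/31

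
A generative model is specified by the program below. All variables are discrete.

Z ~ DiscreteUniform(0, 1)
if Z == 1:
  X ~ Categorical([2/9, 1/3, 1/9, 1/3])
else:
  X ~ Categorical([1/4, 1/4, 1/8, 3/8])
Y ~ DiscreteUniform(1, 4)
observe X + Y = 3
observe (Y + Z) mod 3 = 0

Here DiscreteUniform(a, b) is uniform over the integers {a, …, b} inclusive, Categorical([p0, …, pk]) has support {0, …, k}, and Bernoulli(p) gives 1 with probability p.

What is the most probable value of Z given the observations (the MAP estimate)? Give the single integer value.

Enumerate traces; 2 have nonzero weight after conditioning:
  (Z=0, X=0, Y=3) weight 1/32
  (Z=1, X=1, Y=2) weight 1/24
Group by Z:
  weight(Z=0) = 1/32
  weight(Z=1) = 1/24
Total weight = 1/32 + 1/24 = 7/96
P(Z=0 | obs) = 1/32 / 7/96 = 3/7
P(Z=1 | obs) = 1/24 / 7/96 = 4/7
argmax = 1

argmax_v P(Z = v | obs) = 1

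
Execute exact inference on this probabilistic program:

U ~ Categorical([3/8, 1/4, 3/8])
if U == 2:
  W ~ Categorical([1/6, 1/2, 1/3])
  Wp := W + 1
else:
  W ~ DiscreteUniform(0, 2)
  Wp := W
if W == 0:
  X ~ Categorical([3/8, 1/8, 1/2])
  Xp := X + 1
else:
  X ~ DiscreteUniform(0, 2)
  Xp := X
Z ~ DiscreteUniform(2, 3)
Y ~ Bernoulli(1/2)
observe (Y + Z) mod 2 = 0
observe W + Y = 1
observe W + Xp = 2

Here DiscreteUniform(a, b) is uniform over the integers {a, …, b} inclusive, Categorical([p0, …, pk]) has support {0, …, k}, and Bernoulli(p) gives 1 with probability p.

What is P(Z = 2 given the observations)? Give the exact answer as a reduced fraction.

P(Z = 2 | obs) = 152/191

Enumerate traces; 6 have nonzero weight after conditioning:
  (U=0, W=0, X=1, Z=3, Y=1) weight 1/256
  (U=0, W=1, X=1, Z=2, Y=0) weight 1/96
  (U=1, W=0, X=1, Z=3, Y=1) weight 1/384
  (U=1, W=1, X=1, Z=2, Y=0) weight 1/144
  (U=2, W=0, X=1, Z=3, Y=1) weight 1/512
  (U=2, W=1, X=1, Z=2, Y=0) weight 1/64
Group by Z:
  weight(Z=2) = 19/576
  weight(Z=3) = 13/1536
Total weight = 19/576 + 13/1536 = 191/4608
P(Z=2 | obs) = 19/576 / 191/4608 = 152/191
P(Z=3 | obs) = 13/1536 / 191/4608 = 39/191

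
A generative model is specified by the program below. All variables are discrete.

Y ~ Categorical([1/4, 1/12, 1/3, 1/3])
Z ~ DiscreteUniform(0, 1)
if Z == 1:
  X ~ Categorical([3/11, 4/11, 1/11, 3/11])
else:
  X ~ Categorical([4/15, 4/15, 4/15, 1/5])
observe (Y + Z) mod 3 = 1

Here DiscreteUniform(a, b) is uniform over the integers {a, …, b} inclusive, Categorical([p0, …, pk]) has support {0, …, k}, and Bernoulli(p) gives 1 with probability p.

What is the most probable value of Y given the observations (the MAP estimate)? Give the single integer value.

Enumerate traces; 12 have nonzero weight after conditioning:
  (Y=0, Z=1, X=0) weight 3/88
  (Y=0, Z=1, X=1) weight 1/22
  (Y=0, Z=1, X=2) weight 1/88
  (Y=0, Z=1, X=3) weight 3/88
  (Y=1, Z=0, X=0) weight 1/90
  (Y=1, Z=0, X=1) weight 1/90
  (Y=1, Z=0, X=2) weight 1/90
  (Y=1, Z=0, X=3) weight 1/120
  (Y=3, Z=1, X=0) weight 1/22
  … 3 more
Group by Y:
  weight(Y=0) = 1/8
  weight(Y=1) = 1/24
  weight(Y=3) = 1/6
Total weight = 1/8 + 1/24 + 1/6 = 1/3
P(Y=0 | obs) = 1/8 / 1/3 = 3/8
P(Y=1 | obs) = 1/24 / 1/3 = 1/8
P(Y=3 | obs) = 1/6 / 1/3 = 1/2
argmax = 3

argmax_v P(Y = v | obs) = 3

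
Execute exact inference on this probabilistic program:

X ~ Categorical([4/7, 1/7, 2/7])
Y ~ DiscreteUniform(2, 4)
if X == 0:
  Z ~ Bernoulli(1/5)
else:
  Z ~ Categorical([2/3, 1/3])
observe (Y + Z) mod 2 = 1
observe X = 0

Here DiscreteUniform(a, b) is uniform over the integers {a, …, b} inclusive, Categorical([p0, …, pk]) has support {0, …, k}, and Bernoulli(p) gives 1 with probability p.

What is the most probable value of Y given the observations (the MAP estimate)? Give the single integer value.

argmax_v P(Y = v | obs) = 3

Enumerate traces; 3 have nonzero weight after conditioning:
  (X=0, Y=2, Z=1) weight 4/105
  (X=0, Y=3, Z=0) weight 16/105
  (X=0, Y=4, Z=1) weight 4/105
Group by Y:
  weight(Y=2) = 4/105
  weight(Y=3) = 16/105
  weight(Y=4) = 4/105
Total weight = 4/105 + 16/105 + 4/105 = 8/35
P(Y=2 | obs) = 4/105 / 8/35 = 1/6
P(Y=3 | obs) = 16/105 / 8/35 = 2/3
P(Y=4 | obs) = 4/105 / 8/35 = 1/6
argmax = 3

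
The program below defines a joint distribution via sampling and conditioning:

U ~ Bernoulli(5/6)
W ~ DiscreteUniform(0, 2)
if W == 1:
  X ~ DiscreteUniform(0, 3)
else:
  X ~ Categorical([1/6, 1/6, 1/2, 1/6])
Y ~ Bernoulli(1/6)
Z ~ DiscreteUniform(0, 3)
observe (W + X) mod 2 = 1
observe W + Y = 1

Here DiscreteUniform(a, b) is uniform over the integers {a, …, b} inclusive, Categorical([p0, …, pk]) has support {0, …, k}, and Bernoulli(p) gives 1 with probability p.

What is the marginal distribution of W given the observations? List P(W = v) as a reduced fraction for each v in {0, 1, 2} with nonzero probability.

P(W=0) = 2/17, P(W=1) = 15/17

Enumerate traces; 32 have nonzero weight after conditioning:
  (U=0, W=0, X=1, Y=1, Z=0) weight 1/2592
  (U=0, W=0, X=1, Y=1, Z=1) weight 1/2592
  (U=0, W=0, X=1, Y=1, Z=2) weight 1/2592
  (U=0, W=0, X=1, Y=1, Z=3) weight 1/2592
  (U=0, W=0, X=3, Y=1, Z=0) weight 1/2592
  (U=0, W=0, X=3, Y=1, Z=1) weight 1/2592
  (U=0, W=0, X=3, Y=1, Z=2) weight 1/2592
  (U=0, W=0, X=3, Y=1, Z=3) weight 1/2592
  (U=0, W=1, X=0, Y=0, Z=0) weight 5/1728
  … 23 more
Group by W:
  weight(W=0) = 1/54
  weight(W=1) = 5/36
Total weight = 1/54 + 5/36 = 17/108
P(W=0 | obs) = 1/54 / 17/108 = 2/17
P(W=1 | obs) = 5/36 / 17/108 = 15/17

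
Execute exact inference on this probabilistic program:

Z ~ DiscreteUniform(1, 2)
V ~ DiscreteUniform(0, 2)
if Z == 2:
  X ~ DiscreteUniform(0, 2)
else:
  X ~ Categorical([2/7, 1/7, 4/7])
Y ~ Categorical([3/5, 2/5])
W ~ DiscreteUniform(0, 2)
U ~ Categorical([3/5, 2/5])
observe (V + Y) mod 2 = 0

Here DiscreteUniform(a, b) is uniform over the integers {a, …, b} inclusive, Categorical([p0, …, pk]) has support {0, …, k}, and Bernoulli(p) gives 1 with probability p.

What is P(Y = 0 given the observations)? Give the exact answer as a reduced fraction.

Enumerate traces; 108 have nonzero weight after conditioning:
  (Z=1, V=0, X=0, Y=0, W=0, U=0) weight 1/175
  (Z=1, V=0, X=0, Y=0, W=0, U=1) weight 2/525
  (Z=1, V=0, X=0, Y=0, W=1, U=0) weight 1/175
  (Z=1, V=0, X=0, Y=0, W=1, U=1) weight 2/525
  (Z=1, V=0, X=0, Y=0, W=2, U=0) weight 1/175
  (Z=1, V=0, X=0, Y=0, W=2, U=1) weight 2/525
  (Z=1, V=0, X=1, Y=0, W=0, U=0) weight 1/350
  (Z=1, V=0, X=1, Y=0, W=0, U=1) weight 1/525
  (Z=1, V=1, X=0, Y=1, W=0, U=0) weight 2/525
  … 99 more
Group by Y:
  weight(Y=0) = 2/5
  weight(Y=1) = 2/15
Total weight = 2/5 + 2/15 = 8/15
P(Y=0 | obs) = 2/5 / 8/15 = 3/4
P(Y=1 | obs) = 2/15 / 8/15 = 1/4

P(Y = 0 | obs) = 3/4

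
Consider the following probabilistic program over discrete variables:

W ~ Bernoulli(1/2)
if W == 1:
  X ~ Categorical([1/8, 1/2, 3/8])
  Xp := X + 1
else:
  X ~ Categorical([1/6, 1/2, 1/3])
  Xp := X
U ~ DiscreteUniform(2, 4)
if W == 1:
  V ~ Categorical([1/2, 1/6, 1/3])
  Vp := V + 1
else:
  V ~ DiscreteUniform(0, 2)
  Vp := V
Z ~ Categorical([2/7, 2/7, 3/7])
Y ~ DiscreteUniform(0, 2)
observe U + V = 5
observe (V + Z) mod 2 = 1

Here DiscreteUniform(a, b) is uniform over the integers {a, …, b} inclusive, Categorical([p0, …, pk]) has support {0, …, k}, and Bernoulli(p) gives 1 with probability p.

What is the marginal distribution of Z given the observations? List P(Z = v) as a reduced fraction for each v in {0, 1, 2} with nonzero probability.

Enumerate traces; 54 have nonzero weight after conditioning:
  (W=0, X=0, U=3, V=2, Z=1, Y=0) weight 1/1134
  (W=0, X=0, U=3, V=2, Z=1, Y=1) weight 1/1134
  (W=0, X=0, U=3, V=2, Z=1, Y=2) weight 1/1134
  (W=0, X=0, U=4, V=1, Z=0, Y=0) weight 1/1134
  (W=0, X=0, U=4, V=1, Z=0, Y=1) weight 1/1134
  (W=0, X=0, U=4, V=1, Z=0, Y=2) weight 1/1134
  (W=0, X=0, U=4, V=1, Z=2, Y=0) weight 1/756
  (W=0, X=0, U=4, V=1, Z=2, Y=1) weight 1/756
  … 46 more
Group by Z:
  weight(Z=0) = 1/42
  weight(Z=1) = 2/63
  weight(Z=2) = 1/28
Total weight = 1/42 + 2/63 + 1/28 = 23/252
P(Z=0 | obs) = 1/42 / 23/252 = 6/23
P(Z=1 | obs) = 2/63 / 23/252 = 8/23
P(Z=2 | obs) = 1/28 / 23/252 = 9/23

P(Z=0) = 6/23, P(Z=1) = 8/23, P(Z=2) = 9/23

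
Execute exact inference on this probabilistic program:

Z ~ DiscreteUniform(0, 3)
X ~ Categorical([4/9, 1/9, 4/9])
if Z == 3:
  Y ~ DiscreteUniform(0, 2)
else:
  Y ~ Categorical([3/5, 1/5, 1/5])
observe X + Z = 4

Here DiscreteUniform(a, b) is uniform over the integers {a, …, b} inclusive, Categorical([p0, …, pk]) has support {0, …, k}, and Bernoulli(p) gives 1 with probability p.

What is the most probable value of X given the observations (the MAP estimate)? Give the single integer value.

Enumerate traces; 6 have nonzero weight after conditioning:
  (Z=2, X=2, Y=0) weight 1/15
  (Z=2, X=2, Y=1) weight 1/45
  (Z=2, X=2, Y=2) weight 1/45
  (Z=3, X=1, Y=0) weight 1/108
  (Z=3, X=1, Y=1) weight 1/108
  (Z=3, X=1, Y=2) weight 1/108
Group by X:
  weight(X=1) = 1/36
  weight(X=2) = 1/9
Total weight = 1/36 + 1/9 = 5/36
P(X=1 | obs) = 1/36 / 5/36 = 1/5
P(X=2 | obs) = 1/9 / 5/36 = 4/5
argmax = 2

argmax_v P(X = v | obs) = 2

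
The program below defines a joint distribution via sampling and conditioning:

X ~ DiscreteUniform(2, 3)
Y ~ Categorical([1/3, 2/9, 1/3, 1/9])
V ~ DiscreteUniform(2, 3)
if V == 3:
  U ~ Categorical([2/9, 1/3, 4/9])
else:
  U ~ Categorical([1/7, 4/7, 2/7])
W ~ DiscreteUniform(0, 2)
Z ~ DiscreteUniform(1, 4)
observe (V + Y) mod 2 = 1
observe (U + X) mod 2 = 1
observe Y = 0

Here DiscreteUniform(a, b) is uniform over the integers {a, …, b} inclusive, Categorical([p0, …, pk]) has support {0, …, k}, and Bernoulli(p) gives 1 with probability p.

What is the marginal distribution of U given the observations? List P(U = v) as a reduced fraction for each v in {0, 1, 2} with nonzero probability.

Enumerate traces; 36 have nonzero weight after conditioning:
  (X=2, Y=0, V=3, U=1, W=0, Z=1) weight 1/432
  (X=2, Y=0, V=3, U=1, W=0, Z=2) weight 1/432
  (X=2, Y=0, V=3, U=1, W=0, Z=3) weight 1/432
  (X=2, Y=0, V=3, U=1, W=0, Z=4) weight 1/432
  (X=2, Y=0, V=3, U=1, W=1, Z=1) weight 1/432
  (X=2, Y=0, V=3, U=1, W=1, Z=2) weight 1/432
  (X=2, Y=0, V=3, U=1, W=1, Z=3) weight 1/432
  (X=2, Y=0, V=3, U=1, W=1, Z=4) weight 1/432
  (X=3, Y=0, V=3, U=0, W=0, Z=1) weight 1/648
  (X=3, Y=0, V=3, U=2, W=0, Z=1) weight 1/324
  … 26 more
Group by U:
  weight(U=0) = 1/54
  weight(U=1) = 1/36
  weight(U=2) = 1/27
Total weight = 1/54 + 1/36 + 1/27 = 1/12
P(U=0 | obs) = 1/54 / 1/12 = 2/9
P(U=1 | obs) = 1/36 / 1/12 = 1/3
P(U=2 | obs) = 1/27 / 1/12 = 4/9

P(U=0) = 2/9, P(U=1) = 1/3, P(U=2) = 4/9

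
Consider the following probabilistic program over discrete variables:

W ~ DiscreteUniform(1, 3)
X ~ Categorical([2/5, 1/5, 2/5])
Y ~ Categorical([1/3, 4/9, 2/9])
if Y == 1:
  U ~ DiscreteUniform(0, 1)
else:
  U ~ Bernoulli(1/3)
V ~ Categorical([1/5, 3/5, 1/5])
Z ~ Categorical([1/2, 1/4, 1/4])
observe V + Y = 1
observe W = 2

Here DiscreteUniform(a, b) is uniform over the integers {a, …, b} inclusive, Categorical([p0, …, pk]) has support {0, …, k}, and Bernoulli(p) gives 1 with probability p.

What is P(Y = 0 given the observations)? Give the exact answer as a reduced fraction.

Enumerate traces; 36 have nonzero weight after conditioning:
  (W=2, X=0, Y=0, U=0, V=1, Z=0) weight 2/225
  (W=2, X=0, Y=0, U=0, V=1, Z=1) weight 1/225
  (W=2, X=0, Y=0, U=0, V=1, Z=2) weight 1/225
  (W=2, X=0, Y=0, U=1, V=1, Z=0) weight 1/225
  (W=2, X=0, Y=0, U=1, V=1, Z=1) weight 1/450
  (W=2, X=0, Y=0, U=1, V=1, Z=2) weight 1/450
  (W=2, X=0, Y=1, U=0, V=0, Z=0) weight 2/675
  (W=2, X=0, Y=1, U=0, V=0, Z=1) weight 1/675
  … 28 more
Group by Y:
  weight(Y=0) = 1/15
  weight(Y=1) = 4/135
Total weight = 1/15 + 4/135 = 13/135
P(Y=0 | obs) = 1/15 / 13/135 = 9/13
P(Y=1 | obs) = 4/135 / 13/135 = 4/13

P(Y = 0 | obs) = 9/13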